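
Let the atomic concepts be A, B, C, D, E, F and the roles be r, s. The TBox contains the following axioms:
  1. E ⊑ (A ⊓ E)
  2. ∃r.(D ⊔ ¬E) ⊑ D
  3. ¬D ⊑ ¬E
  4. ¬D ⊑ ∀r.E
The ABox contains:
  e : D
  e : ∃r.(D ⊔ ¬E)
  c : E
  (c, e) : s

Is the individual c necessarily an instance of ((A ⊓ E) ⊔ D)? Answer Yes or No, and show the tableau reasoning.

Yes

1. c : ((A ⊓ E) ⊔ D)?  L(c) = {E} ∪ {((¬A ⊔ ¬E) ⊓ ¬D)}
   clash {E, ¬E} at c — c ∈ ((A ⊓ E) ⊔ D)
2. Hence c : ((A ⊓ E) ⊔ D): entailed.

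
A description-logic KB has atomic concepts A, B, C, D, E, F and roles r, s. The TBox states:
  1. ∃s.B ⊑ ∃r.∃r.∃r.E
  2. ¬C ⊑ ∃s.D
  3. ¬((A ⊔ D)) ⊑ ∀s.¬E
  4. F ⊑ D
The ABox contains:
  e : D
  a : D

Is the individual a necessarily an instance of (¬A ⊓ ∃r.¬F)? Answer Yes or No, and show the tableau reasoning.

No

1. a : (¬A ⊓ ∃r.¬F)?  L(a) = {D} ∪ {(A ⊔ ∀r.F)}
   open: L(a) ⊇ {A, C, D, ∀s.¬B} — a ∉ (¬A ⊓ ∃r.¬F) possible
2. Hence a : (¬A ⊓ ∃r.¬F): not entailed.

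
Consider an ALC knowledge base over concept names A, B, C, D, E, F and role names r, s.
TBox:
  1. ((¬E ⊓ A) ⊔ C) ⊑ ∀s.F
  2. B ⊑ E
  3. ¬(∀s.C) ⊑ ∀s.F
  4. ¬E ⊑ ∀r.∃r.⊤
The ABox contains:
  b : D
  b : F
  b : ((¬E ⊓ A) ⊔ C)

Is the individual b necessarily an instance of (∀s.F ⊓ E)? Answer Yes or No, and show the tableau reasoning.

No

1. b : (∀s.F ⊓ E)?  L(b) = {D, F, ((¬E ⊓ A) ⊔ C)} ∪ {(∃s.¬F ⊔ ¬E)}
   apply at b: ((¬E ⊓ A) ⊔ C)⊑∀s.F
   open: L(b) ⊇ {A, D, F, ¬B, ¬E, …} — b ∉ (∀s.F ⊓ E) possible
2. Hence b : (∀s.F ⊓ E): not entailed.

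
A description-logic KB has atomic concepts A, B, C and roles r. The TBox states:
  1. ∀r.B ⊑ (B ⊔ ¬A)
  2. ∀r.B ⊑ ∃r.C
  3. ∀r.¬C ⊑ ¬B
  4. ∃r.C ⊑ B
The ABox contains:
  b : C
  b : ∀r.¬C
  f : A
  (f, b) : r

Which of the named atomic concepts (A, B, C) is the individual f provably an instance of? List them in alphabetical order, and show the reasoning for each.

{A, B}

1. f : A?  L(f) = {A} ∪ {¬A}
   clash {A, ¬A} at f — f ∈ A
2. f : B?  L(f) = {A} ∪ {¬B}
   clash {B, ¬B} at f — f ∈ B
3. f : C?  L(f) = {A} ∪ {¬C}
   open: L(f) ⊇ {A, B, ¬C, ∃r.C, ∃r.¬B} (+ ∃-successors) — f ∉ C possible
4. Entailed for f: {A, B}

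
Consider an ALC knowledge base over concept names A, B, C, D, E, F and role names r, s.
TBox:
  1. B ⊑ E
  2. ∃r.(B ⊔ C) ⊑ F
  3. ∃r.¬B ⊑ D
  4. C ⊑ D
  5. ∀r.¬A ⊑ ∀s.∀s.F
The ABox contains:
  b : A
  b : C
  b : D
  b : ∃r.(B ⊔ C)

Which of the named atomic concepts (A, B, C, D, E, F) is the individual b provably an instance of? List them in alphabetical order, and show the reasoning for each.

1. b : A?  L(b) = {A, C, D, ∃r.(B ⊔ C)} ∪ {¬A}
   clash {A, ¬A} at b — b ∈ A
2. b : B?  L(b) = {A, C, D, ∃r.(B ⊔ C)} ∪ {¬B}
   apply at b: ∃r.(B ⊔ C)⊑F
   open: L(b) ⊇ {A, C, D, F, ¬B, …} (+ ∃-successors) — b ∉ B possible
3. b : C?  L(b) = {A, C, D, ∃r.(B ⊔ C)} ∪ {¬C}
   clash {C, ¬C} at b — b ∈ C
4. b : D?  L(b) = {A, C, D, ∃r.(B ⊔ C)} ∪ {¬D}
   clash {D, ¬D} at b — b ∈ D
5. b : E?  L(b) = {A, C, D, ∃r.(B ⊔ C)} ∪ {¬E}
   apply at b: ∃r.(B ⊔ C)⊑F
   open: L(b) ⊇ {A, C, D, F, ¬B, …} (+ ∃-successors) — b ∉ E possible
6. b : F?  L(b) = {A, C, D, ∃r.(B ⊔ C)} ∪ {¬F}
   clash {F, ¬F} at b — b ∈ F
7. Entailed for b: {A, C, D, F}

{A, C, D, F}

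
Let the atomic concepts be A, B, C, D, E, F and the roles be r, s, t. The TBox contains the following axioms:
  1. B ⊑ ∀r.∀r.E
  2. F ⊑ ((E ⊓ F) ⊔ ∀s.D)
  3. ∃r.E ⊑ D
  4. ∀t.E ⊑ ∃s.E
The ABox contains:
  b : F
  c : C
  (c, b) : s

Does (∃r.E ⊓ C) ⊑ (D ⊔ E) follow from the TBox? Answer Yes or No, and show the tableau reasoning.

1. (∃r.E ⊓ C) ⊑ (D ⊔ E)  ⇔  ((∃r.E ⊓ C) ⊓ (¬D ⊓ ¬E)) unsat w.r.t. T
   all branches close; clash {D, ¬D} at x₀
2. Hence (∃r.E ⊓ C) ⊑ (D ⊔ E): entailed.

Yes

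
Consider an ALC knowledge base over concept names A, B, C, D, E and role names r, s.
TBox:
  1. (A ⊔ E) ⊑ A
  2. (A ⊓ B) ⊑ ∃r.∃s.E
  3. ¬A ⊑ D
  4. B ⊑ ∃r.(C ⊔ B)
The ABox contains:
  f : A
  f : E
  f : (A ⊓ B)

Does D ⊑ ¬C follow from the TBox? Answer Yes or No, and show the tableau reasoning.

No

1. D ⊑ ¬C  ⇔  (D ⊓ C) unsat w.r.t. T
   open: L(x₀) ⊇ {C, D, ¬A, ¬B, ¬E}
2. Hence D ⊑ ¬C: not entailed.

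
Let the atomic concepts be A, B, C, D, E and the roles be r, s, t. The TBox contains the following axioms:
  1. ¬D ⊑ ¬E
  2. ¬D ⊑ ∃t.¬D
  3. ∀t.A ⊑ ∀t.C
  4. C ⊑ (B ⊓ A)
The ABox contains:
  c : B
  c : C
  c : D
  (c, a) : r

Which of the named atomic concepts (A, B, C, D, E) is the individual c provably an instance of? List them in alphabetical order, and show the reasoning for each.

{A, B, C, D}

1. c : A?  L(c) = {B, C, D} ∪ {¬A}
   clash {A, ¬A} at c — c ∈ A
2. c : B?  L(c) = {B, C, D} ∪ {¬B}
   clash {B, ¬B} at c — c ∈ B
3. c : C?  L(c) = {B, C, D} ∪ {¬C}
   clash {C, ¬C} at c — c ∈ C
4. c : D?  L(c) = {B, C, D} ∪ {¬D}
   clash {D, ¬D} at c — c ∈ D
5. c : E?  L(c) = {B, C, D} ∪ {¬E}
   apply at c: C⊑(B ⊓ A)
   open: L(c) ⊇ {A, B, C, D, ¬E, …} (+ ∃-successors) — c ∉ E possible
6. Entailed for c: {A, B, C, D}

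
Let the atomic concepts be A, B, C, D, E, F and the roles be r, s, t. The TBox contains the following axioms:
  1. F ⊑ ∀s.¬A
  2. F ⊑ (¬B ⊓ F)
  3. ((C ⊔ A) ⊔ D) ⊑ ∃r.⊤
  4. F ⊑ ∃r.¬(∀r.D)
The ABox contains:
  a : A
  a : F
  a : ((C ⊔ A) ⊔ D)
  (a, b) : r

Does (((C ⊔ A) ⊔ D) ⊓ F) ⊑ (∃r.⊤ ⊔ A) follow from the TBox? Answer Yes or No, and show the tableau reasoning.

Yes

1. (((C ⊔ A) ⊔ D) ⊓ F) ⊑ (∃r.⊤ ⊔ A)  ⇔  ((((C ⊔ A) ⊔ D) ⊓ F) ⊓ (∀r.⊥ ⊓ ¬A)) unsat w.r.t. T
   all branches close; clash ⊥ at an ∃-successor
2. Hence (((C ⊔ A) ⊔ D) ⊓ F) ⊑ (∃r.⊤ ⊔ A): entailed.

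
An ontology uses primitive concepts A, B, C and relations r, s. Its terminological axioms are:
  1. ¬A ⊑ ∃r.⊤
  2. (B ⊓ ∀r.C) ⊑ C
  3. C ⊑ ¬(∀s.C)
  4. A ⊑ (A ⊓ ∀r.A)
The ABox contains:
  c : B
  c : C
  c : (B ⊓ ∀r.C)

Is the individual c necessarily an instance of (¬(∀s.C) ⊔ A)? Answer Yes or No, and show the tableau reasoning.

Yes

1. c : (¬(∀s.C) ⊔ A)?  L(c) = {B, C, (B ⊓ ∀r.C)} ∪ {(∀s.C ⊓ ¬A)}
   clash {C, ¬C} at an ∃-successor — c ∈ (¬(∀s.C) ⊔ A)
2. Hence c : (¬(∀s.C) ⊔ A): entailed.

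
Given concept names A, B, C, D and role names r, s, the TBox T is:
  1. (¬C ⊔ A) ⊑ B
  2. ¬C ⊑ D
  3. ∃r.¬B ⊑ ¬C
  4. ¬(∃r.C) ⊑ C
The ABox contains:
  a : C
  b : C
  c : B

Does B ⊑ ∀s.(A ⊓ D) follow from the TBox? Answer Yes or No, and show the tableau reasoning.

1. B ⊑ ∀s.(A ⊓ D)  ⇔  (B ⊓ ∃s.(¬A ⊔ ¬D)) unsat w.r.t. T
   open: L(x₀) ⊇ {B, C, ∀r.B, ∃s.(¬A ⊔ ¬D)} (+ ∃-successors)
2. Hence B ⊑ ∀s.(A ⊓ D): not entailed.

No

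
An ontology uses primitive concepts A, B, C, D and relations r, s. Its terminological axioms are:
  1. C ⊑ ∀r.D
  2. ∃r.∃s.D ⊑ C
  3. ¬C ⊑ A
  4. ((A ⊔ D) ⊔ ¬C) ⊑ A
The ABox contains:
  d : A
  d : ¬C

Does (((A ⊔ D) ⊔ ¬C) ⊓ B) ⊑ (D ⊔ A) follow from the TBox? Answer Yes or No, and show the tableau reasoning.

1. (((A ⊔ D) ⊔ ¬C) ⊓ B) ⊑ (D ⊔ A)  ⇔  ((((A ⊔ D) ⊔ ¬C) ⊓ B) ⊓ (¬D ⊓ ¬A)) unsat w.r.t. T
   all branches close; clash {A, ¬A} at x₀
2. Hence (((A ⊔ D) ⊔ ¬C) ⊓ B) ⊑ (D ⊔ A): entailed.

Yes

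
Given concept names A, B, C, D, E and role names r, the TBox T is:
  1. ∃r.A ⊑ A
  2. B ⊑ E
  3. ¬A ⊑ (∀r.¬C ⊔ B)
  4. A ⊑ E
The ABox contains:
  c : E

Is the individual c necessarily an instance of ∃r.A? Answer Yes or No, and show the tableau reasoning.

No

1. c : ∃r.A?  L(c) = {E} ∪ {∀r.¬A}
   open: L(c) ⊇ {A, E, ∀r.¬A} — c ∉ ∃r.A possible
2. Hence c : ∃r.A: not entailed.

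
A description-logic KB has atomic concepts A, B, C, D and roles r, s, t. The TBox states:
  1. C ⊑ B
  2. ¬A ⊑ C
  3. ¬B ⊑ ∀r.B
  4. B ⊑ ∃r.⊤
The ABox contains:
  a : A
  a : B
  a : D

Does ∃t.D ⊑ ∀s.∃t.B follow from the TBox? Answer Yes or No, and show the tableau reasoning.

1. ∃t.D ⊑ ∀s.∃t.B  ⇔  (∃t.D ⊓ ∃s.∀t.¬B) unsat w.r.t. T
   open: L(x₀) ⊇ {A, B, ∃r.⊤, ∃s.∀t.¬B, ∃t.D} (+ ∃-successors)
2. Hence ∃t.D ⊑ ∀s.∃t.B: not entailed.

No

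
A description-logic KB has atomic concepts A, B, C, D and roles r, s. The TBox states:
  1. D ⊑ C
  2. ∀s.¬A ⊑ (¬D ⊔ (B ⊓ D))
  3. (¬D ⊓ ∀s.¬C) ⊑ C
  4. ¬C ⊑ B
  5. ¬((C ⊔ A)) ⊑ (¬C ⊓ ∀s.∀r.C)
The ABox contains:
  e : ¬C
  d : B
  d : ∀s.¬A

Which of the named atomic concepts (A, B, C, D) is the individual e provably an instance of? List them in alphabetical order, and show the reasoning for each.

{B}

1. e : A?  L(e) = {¬C} ∪ {¬A}
   apply at e: ¬C⊑B
   open: L(e) ⊇ {B, ¬A, ¬C, ¬D, ∀s.∀r.C, …} (+ ∃-successors) — e ∉ A possible
2. e : B?  L(e) = {¬C} ∪ {¬B}
   clash {B, ¬B} at e — e ∈ B
3. e : C?  L(e) = {¬C} ∪ {¬C}
   apply at e: ¬C⊑B
   open: L(e) ⊇ {A, B, ¬C, ¬D, ∃s.A, …} (+ ∃-successors) — e ∉ C possible
4. e : D?  L(e) = {¬C} ∪ {¬D}
   apply at e: ¬C⊑B
   open: L(e) ⊇ {A, B, ¬C, ¬D, ∃s.A, …} (+ ∃-successors) — e ∉ D possible
5. Entailed for e: {B}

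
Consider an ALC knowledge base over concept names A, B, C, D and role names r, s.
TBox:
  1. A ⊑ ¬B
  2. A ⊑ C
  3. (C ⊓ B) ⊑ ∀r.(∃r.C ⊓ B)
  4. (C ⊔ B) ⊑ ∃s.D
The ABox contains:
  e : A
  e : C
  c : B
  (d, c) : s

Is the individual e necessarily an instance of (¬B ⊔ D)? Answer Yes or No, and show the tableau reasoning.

Yes

1. e : (¬B ⊔ D)?  L(e) = {A, C} ∪ {(B ⊓ ¬D)}
   clash {B, ¬B} at e — e ∈ (¬B ⊔ D)
2. Hence e : (¬B ⊔ D): entailed.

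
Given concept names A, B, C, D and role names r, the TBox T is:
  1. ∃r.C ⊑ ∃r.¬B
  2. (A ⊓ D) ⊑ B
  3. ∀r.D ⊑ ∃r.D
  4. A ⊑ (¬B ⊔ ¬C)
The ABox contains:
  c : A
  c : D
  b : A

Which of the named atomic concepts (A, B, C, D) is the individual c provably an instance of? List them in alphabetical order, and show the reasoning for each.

{A, B, D}

1. c : A?  L(c) = {A, D} ∪ {¬A}
   clash {A, ¬A} at c — c ∈ A
2. c : B?  L(c) = {A, D} ∪ {¬B}
   clash {B, ¬B} at c — c ∈ B
3. c : C?  L(c) = {A, D} ∪ {¬C}
   apply at c: A⊑(¬B ⊔ ¬C)
   open: L(c) ⊇ {A, B, D, ¬C, ∀r.¬C, …} (+ ∃-successors) — c ∉ C possible
4. c : D?  L(c) = {A, D} ∪ {¬D}
   clash {D, ¬D} at c — c ∈ D
5. Entailed for c: {A, B, D}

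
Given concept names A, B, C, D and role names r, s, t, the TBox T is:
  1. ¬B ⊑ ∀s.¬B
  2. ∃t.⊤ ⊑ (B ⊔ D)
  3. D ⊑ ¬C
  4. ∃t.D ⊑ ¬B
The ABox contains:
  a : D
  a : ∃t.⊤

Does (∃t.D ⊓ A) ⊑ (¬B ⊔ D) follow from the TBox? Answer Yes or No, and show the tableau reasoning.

1. (∃t.D ⊓ A) ⊑ (¬B ⊔ D)  ⇔  ((∃t.D ⊓ A) ⊓ (B ⊓ ¬D)) unsat w.r.t. T
   all branches close; clash {B, ¬B} at x₀
2. Hence (∃t.D ⊓ A) ⊑ (¬B ⊔ D): entailed.

Yes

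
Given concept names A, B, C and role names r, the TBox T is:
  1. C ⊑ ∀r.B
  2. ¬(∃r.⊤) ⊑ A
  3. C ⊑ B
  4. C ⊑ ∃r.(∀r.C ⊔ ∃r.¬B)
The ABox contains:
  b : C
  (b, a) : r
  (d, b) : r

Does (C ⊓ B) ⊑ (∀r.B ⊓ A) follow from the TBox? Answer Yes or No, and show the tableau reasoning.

1. (C ⊓ B) ⊑ (∀r.B ⊓ A)  ⇔  ((C ⊓ B) ⊓ (∃r.¬B ⊔ ¬A)) unsat w.r.t. T
   apply at x₀: C⊑∀r.B; C⊑∃r.(∀r.C ⊔ ∃r.¬B)
   open: L(x₀) ⊇ {B, C, ¬A, ∀r.B, ∃r.(∀r.C ⊔ ∃r.¬B), …} (+ ∃-successors)
2. Hence (C ⊓ B) ⊑ (∀r.B ⊓ A): not entailed.

No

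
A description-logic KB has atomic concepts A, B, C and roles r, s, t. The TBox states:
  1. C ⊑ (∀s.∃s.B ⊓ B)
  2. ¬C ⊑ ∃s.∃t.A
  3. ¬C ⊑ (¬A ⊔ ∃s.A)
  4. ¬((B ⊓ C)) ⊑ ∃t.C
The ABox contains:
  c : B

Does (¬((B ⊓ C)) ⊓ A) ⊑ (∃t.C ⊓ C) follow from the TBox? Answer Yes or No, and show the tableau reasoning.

No

1. (¬((B ⊓ C)) ⊓ A) ⊑ (∃t.C ⊓ C)  ⇔  (((¬B ⊔ ¬C) ⊓ A) ⊓ (∀t.¬C ⊔ ¬C)) unsat w.r.t. T
   apply at x₀: ¬((B ⊓ C))⊑∃t.C
   open: L(x₀) ⊇ {A, ¬B, ¬C, ∃s.A, ∃s.∃t.A, …} (+ ∃-successors)
2. Hence (¬((B ⊓ C)) ⊓ A) ⊑ (∃t.C ⊓ C): not entailed.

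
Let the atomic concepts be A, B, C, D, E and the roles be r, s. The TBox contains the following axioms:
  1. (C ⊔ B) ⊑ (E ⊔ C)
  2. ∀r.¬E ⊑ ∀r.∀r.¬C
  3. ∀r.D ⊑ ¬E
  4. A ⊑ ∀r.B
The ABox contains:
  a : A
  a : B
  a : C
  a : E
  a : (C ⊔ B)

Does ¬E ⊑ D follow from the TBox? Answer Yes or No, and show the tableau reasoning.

No

1. ¬E ⊑ D  ⇔  (¬E ⊓ ¬D) unsat w.r.t. T
   open: L(x₀) ⊇ {¬A, ¬B, ¬C, ¬D, ¬E, …} (+ ∃-successors)
2. Hence ¬E ⊑ D: not entailed.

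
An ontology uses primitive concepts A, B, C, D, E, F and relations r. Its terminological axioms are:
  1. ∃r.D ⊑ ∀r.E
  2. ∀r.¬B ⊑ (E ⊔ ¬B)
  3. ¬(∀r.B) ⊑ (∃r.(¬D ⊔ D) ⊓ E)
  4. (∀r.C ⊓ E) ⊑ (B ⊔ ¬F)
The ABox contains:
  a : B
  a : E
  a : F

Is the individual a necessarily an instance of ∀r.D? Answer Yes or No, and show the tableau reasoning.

No

1. a : ∀r.D?  L(a) = {B, E, F} ∪ {∃r.¬D}
   open: L(a) ⊇ {B, E, F, ∀r.B, ∀r.¬D, …} (+ ∃-successors) — a ∉ ∀r.D possible
2. Hence a : ∀r.D: not entailed.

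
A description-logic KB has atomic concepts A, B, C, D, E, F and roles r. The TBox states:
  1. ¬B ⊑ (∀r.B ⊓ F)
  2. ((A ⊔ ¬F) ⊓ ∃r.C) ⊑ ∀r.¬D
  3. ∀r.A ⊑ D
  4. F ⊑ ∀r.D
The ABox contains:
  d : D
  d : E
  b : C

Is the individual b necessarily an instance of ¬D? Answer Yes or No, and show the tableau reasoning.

1. b : ¬D?  L(b) = {C} ∪ {D}
   open: L(b) ⊇ {B, C, D, ¬F, ∀r.¬C} — b ∉ ¬D possible
2. Hence b : ¬D: not entailed.

No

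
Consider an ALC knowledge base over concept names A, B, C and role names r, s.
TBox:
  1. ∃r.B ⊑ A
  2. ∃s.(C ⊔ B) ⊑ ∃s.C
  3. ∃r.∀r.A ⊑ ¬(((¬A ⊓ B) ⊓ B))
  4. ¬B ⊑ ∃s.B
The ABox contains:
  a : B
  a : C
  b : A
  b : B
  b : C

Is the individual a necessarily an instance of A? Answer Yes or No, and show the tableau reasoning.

No

1. a : A?  L(a) = {B, C} ∪ {¬A}
   open: L(a) ⊇ {B, C, ¬A, ∀r.¬B, ∀r.∃r.¬A, …} — a ∉ A possible
2. Hence a : A: not entailed.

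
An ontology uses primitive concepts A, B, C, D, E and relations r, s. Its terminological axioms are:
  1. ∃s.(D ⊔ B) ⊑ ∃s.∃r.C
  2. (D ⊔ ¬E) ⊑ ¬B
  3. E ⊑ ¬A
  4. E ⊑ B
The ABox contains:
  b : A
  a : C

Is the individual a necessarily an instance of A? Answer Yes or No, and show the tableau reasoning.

1. a : A?  L(a) = {C} ∪ {¬A}
   open: L(a) ⊇ {C, ¬A, ¬B, ¬E, ∀s.(¬D ⊓ ¬B)} — a ∉ A possible
2. Hence a : A: not entailed.

No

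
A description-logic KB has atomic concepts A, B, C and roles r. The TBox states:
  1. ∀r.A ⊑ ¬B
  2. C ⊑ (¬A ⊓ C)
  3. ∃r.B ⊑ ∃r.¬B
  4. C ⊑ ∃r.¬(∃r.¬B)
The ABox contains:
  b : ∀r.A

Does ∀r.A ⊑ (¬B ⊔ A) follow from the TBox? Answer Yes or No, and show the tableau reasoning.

Yes

1. ∀r.A ⊑ (¬B ⊔ A)  ⇔  (∀r.A ⊓ (B ⊓ ¬A)) unsat w.r.t. T
   all branches close; clash {B, ¬B} at x₀
2. Hence ∀r.A ⊑ (¬B ⊔ A): entailed.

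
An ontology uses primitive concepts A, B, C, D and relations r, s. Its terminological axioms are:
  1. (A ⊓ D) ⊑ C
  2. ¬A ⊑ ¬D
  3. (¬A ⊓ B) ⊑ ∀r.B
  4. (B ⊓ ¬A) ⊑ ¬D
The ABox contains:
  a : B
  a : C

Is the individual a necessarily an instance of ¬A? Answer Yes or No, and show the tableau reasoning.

No

1. a : ¬A?  L(a) = {B, C} ∪ {A}
   open: L(a) ⊇ {A, B, C} — a ∉ ¬A possible
2. Hence a : ¬A: not entailed.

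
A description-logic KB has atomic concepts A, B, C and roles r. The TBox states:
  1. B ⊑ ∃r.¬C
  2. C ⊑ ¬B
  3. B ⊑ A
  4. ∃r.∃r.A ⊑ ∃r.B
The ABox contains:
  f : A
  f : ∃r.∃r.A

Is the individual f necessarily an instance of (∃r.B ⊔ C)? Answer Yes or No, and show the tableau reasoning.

1. f : (∃r.B ⊔ C)?  L(f) = {A, ∃r.∃r.A} ∪ {(∀r.¬B ⊓ ¬C)}
   clash {B, ¬B} at an ∃-successor — f ∈ (∃r.B ⊔ C)
2. Hence f : (∃r.B ⊔ C): entailed.

Yes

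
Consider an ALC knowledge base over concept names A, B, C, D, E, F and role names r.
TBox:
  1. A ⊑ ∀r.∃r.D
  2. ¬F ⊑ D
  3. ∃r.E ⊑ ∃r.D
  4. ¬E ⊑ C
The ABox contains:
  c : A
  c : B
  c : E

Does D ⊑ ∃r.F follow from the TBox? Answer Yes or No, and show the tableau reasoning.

No

1. D ⊑ ∃r.F  ⇔  (D ⊓ ∀r.¬F) unsat w.r.t. T
   open: L(x₀) ⊇ {D, E, ¬A, ∀r.¬E, ∀r.¬F}
2. Hence D ⊑ ∃r.F: not entailed.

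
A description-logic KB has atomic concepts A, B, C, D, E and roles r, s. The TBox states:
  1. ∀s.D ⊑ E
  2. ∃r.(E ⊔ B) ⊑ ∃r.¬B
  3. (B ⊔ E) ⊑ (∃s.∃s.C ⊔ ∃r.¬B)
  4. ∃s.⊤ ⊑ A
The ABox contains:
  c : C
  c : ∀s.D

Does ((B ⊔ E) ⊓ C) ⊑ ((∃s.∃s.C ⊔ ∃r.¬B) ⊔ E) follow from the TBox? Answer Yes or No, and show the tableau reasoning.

1. ((B ⊔ E) ⊓ C) ⊑ ((∃s.∃s.C ⊔ ∃r.¬B) ⊔ E)  ⇔  (((B ⊔ E) ⊓ C) ⊓ ((∀s.∀s.¬C ⊓ ∀r.B) ⊓ ¬E)) unsat w.r.t. T
   all branches close; clash {E, ¬E} at x₀
2. Hence ((B ⊔ E) ⊓ C) ⊑ ((∃s.∃s.C ⊔ ∃r.¬B) ⊔ E): entailed.

Yes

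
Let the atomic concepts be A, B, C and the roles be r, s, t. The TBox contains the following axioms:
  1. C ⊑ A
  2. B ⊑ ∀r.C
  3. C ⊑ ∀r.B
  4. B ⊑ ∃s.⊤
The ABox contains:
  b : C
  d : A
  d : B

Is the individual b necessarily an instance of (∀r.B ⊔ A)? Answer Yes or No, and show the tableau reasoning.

Yes

1. b : (∀r.B ⊔ A)?  L(b) = {C} ∪ {(∃r.¬B ⊓ ¬A)}
   clash {A, ¬A} at b — b ∈ (∀r.B ⊔ A)
2. Hence b : (∀r.B ⊔ A): entailed.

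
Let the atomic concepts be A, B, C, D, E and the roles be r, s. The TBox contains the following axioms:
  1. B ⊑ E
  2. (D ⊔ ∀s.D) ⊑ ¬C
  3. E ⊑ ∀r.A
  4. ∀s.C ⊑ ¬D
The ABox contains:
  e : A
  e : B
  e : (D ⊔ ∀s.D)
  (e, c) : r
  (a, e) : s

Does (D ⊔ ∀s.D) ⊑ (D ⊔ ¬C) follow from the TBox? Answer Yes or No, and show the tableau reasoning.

Yes

1. (D ⊔ ∀s.D) ⊑ (D ⊔ ¬C)  ⇔  ((D ⊔ ∀s.D) ⊓ (¬D ⊓ C)) unsat w.r.t. T
   all branches close; clash {C, ¬C} at x₀
2. Hence (D ⊔ ∀s.D) ⊑ (D ⊔ ¬C): entailed.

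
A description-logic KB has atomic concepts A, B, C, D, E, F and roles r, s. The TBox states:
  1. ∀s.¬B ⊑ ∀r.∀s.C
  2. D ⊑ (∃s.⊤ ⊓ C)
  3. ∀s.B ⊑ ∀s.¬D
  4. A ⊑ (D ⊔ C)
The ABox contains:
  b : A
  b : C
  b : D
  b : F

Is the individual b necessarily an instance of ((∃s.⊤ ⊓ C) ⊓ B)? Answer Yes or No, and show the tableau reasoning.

1. b : ((∃s.⊤ ⊓ C) ⊓ B)?  L(b) = {A, C, D, F} ∪ {((∀s.⊥ ⊔ ¬C) ⊔ ¬B)}
   apply at b: D⊑(∃s.⊤ ⊓ C); A⊑(D ⊔ C)
   open: L(b) ⊇ {A, C, D, F, ¬B, …} (+ ∃-successors) — b ∉ ((∃s.⊤ ⊓ C) ⊓ B) possible
2. Hence b : ((∃s.⊤ ⊓ C) ⊓ B): not entailed.

No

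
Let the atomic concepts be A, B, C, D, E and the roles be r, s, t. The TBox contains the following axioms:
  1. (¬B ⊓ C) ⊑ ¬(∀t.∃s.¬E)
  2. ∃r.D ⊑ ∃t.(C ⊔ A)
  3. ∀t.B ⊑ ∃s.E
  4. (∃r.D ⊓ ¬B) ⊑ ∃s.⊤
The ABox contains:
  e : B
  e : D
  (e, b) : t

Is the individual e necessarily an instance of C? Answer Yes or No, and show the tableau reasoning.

1. e : C?  L(e) = {B, D} ∪ {¬C}
   open: L(e) ⊇ {B, D, ¬C, ∀r.¬D, ∃t.¬B} (+ ∃-successors) — e ∉ C possible
2. Hence e : C: not entailed.

No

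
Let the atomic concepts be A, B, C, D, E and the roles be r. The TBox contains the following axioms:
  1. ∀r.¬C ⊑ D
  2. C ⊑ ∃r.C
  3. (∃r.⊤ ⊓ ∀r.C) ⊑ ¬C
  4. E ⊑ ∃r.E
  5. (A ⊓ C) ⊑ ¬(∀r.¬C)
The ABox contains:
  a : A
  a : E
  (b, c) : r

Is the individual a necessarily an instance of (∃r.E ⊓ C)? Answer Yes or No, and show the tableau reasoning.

1. a : (∃r.E ⊓ C)?  L(a) = {A, E} ∪ {(∀r.¬E ⊔ ¬C)}
   apply at a: E⊑∃r.E
   open: L(a) ⊇ {A, E, ¬C, ∃r.C, ∃r.E} (+ ∃-successors) — a ∉ (∃r.E ⊓ C) possible
2. Hence a : (∃r.E ⊓ C): not entailed.

No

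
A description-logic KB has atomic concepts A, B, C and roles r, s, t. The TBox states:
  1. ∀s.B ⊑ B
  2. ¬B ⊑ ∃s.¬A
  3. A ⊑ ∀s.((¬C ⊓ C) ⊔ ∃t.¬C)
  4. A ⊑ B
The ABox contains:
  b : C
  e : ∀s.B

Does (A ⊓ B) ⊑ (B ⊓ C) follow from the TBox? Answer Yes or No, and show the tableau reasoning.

1. (A ⊓ B) ⊑ (B ⊓ C)  ⇔  ((A ⊓ B) ⊓ (¬B ⊔ ¬C)) unsat w.r.t. T
   apply at x₀: A⊑∀s.((¬C ⊓ C) ⊔ ∃t.¬C)
   open: L(x₀) ⊇ {A, B, ¬C, ∀s.((¬C ⊓ C) ⊔ ∃t.¬C)}
2. Hence (A ⊓ B) ⊑ (B ⊓ C): not entailed.

No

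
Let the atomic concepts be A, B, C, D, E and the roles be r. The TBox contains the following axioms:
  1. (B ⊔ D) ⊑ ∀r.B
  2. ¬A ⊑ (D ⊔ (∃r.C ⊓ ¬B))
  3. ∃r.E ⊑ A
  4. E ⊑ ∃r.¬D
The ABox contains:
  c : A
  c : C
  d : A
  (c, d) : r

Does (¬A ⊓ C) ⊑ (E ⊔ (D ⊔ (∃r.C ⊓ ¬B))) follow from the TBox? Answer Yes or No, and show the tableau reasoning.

1. (¬A ⊓ C) ⊑ (E ⊔ (D ⊔ (∃r.C ⊓ ¬B)))  ⇔  ((¬A ⊓ C) ⊓ (¬E ⊓ (¬D ⊓ (∀r.¬C ⊔ B)))) unsat w.r.t. T
   all branches close; clash {A, ¬A} at x₀
2. Hence (¬A ⊓ C) ⊑ (E ⊔ (D ⊔ (∃r.C ⊓ ¬B))): entailed.

Yes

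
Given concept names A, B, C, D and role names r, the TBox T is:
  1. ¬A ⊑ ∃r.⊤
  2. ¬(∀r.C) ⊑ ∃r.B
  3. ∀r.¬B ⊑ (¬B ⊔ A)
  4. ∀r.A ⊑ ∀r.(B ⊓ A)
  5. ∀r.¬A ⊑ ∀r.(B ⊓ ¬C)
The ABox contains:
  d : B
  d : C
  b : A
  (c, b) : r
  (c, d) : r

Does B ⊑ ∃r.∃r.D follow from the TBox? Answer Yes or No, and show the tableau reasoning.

No

1. B ⊑ ∃r.∃r.D  ⇔  (B ⊓ ∀r.∀r.¬D) unsat w.r.t. T
   open: L(x₀) ⊇ {A, B, ∀r.C, ∀r.∀r.¬D, ∃r.A, …} (+ ∃-successors)
2. Hence B ⊑ ∃r.∃r.D: not entailed.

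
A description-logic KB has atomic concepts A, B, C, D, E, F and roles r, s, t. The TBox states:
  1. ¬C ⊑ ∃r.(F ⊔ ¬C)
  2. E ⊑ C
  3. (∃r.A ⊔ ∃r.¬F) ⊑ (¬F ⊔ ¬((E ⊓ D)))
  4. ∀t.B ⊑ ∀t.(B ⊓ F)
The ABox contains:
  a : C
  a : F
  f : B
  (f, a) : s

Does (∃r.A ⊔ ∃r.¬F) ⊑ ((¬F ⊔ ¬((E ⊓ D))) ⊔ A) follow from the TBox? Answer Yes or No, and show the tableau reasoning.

1. (∃r.A ⊔ ∃r.¬F) ⊑ ((¬F ⊔ ¬((E ⊓ D))) ⊔ A)  ⇔  ((∃r.A ⊔ ∃r.¬F) ⊓ ((F ⊓ (E ⊓ D)) ⊓ ¬A)) unsat w.r.t. T
   all branches close; clash {D, ¬D} at x₀
2. Hence (∃r.A ⊔ ∃r.¬F) ⊑ ((¬F ⊔ ¬((E ⊓ D))) ⊔ A): entailed.

Yes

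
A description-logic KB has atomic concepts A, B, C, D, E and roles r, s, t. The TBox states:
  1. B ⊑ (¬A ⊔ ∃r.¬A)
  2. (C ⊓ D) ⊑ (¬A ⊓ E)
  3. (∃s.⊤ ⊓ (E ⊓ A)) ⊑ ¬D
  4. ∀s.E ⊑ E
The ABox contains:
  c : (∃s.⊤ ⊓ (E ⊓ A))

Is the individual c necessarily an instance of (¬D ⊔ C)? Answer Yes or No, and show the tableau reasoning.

Yes

1. c : (¬D ⊔ C)?  L(c) = {(∃s.⊤ ⊓ (E ⊓ A))} ∪ {(D ⊓ ¬C)}
   clash {A, ¬A} at c — c ∈ (¬D ⊔ C)
2. Hence c : (¬D ⊔ C): entailed.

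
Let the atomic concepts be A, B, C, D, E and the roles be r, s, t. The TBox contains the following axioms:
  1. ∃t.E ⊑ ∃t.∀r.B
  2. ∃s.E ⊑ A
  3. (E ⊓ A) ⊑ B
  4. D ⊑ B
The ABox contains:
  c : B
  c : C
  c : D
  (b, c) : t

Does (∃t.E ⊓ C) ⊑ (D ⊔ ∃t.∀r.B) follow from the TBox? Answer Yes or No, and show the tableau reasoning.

Yes

1. (∃t.E ⊓ C) ⊑ (D ⊔ ∃t.∀r.B)  ⇔  ((∃t.E ⊓ C) ⊓ (¬D ⊓ ∀t.∃r.¬B)) unsat w.r.t. T
   all branches close; clash {B, ¬B} at an ∃-successor
2. Hence (∃t.E ⊓ C) ⊑ (D ⊔ ∃t.∀r.B): entailed.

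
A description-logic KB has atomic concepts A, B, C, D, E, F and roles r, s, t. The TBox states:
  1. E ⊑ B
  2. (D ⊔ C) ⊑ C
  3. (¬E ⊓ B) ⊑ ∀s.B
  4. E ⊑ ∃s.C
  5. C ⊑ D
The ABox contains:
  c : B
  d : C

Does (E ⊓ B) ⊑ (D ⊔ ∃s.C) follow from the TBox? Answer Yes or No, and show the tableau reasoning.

Yes

1. (E ⊓ B) ⊑ (D ⊔ ∃s.C)  ⇔  ((E ⊓ B) ⊓ (¬D ⊓ ∀s.¬C)) unsat w.r.t. T
   all branches close; clash {D, ¬D} at x₀
2. Hence (E ⊓ B) ⊑ (D ⊔ ∃s.C): entailed.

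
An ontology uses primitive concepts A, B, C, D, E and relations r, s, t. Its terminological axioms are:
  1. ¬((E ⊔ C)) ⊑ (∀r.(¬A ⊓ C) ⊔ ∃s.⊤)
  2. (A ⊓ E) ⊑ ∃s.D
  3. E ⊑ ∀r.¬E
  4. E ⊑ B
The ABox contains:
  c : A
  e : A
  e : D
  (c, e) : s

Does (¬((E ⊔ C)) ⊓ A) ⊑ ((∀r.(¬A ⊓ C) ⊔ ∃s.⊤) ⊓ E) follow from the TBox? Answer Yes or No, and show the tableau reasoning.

No

1. (¬((E ⊔ C)) ⊓ A) ⊑ ((∀r.(¬A ⊓ C) ⊔ ∃s.⊤) ⊓ E)  ⇔  (((¬E ⊓ ¬C) ⊓ A) ⊓ ((∃r.(A ⊔ ¬C) ⊓ ∀s.⊥) ⊔ ¬E)) unsat w.r.t. T
   apply at x₀: ¬((E ⊔ C))⊑(∀r.(¬A ⊓ C) ⊔ ∃s.⊤)
   open: L(x₀) ⊇ {A, ¬C, ¬E, ∀r.(¬A ⊓ C)}
2. Hence (¬((E ⊔ C)) ⊓ A) ⊑ ((∀r.(¬A ⊓ C) ⊔ ∃s.⊤) ⊓ E): not entailed.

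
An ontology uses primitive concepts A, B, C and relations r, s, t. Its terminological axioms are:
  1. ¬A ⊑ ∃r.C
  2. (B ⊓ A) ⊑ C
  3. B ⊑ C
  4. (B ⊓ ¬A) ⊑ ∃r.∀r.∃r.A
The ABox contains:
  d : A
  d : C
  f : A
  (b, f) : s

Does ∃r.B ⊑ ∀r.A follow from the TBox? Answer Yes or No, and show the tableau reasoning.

No

1. ∃r.B ⊑ ∀r.A  ⇔  (∃r.B ⊓ ∃r.¬A) unsat w.r.t. T
   open: L(x₀) ⊇ {A, ¬B, ∃r.B, ∃r.¬A} (+ ∃-successors)
2. Hence ∃r.B ⊑ ∀r.A: not entailed.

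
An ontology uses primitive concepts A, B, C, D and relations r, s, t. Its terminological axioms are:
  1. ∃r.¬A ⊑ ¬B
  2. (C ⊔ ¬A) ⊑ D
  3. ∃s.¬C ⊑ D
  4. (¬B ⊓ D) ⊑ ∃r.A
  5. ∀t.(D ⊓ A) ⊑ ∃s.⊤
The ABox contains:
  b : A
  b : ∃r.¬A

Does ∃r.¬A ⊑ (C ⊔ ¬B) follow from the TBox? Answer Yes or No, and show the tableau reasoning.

Yes

1. ∃r.¬A ⊑ (C ⊔ ¬B)  ⇔  (∃r.¬A ⊓ (¬C ⊓ B)) unsat w.r.t. T
   all branches close; clash {B, ¬B} at x₀
2. Hence ∃r.¬A ⊑ (C ⊔ ¬B): entailed.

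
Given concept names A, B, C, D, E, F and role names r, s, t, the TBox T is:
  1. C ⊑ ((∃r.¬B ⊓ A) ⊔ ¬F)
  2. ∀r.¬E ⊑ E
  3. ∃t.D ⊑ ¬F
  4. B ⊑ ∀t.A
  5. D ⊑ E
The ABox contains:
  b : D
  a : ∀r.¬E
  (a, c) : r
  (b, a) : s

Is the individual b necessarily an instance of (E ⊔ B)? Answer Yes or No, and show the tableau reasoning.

Yes

1. b : (E ⊔ B)?  L(b) = {D} ∪ {(¬E ⊓ ¬B)}
   clash {E, ¬E} at b — b ∈ (E ⊔ B)
2. Hence b : (E ⊔ B): entailed.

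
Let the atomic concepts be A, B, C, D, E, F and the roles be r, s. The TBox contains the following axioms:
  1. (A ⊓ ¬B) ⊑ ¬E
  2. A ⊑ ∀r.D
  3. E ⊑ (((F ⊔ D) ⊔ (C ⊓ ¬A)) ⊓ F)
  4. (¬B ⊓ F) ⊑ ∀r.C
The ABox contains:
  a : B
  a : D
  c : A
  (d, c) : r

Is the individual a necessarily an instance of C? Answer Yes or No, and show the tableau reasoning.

No

1. a : C?  L(a) = {B, D} ∪ {¬C}
   open: L(a) ⊇ {B, D, ¬A, ¬C, ¬E} — a ∉ C possible
2. Hence a : C: not entailed.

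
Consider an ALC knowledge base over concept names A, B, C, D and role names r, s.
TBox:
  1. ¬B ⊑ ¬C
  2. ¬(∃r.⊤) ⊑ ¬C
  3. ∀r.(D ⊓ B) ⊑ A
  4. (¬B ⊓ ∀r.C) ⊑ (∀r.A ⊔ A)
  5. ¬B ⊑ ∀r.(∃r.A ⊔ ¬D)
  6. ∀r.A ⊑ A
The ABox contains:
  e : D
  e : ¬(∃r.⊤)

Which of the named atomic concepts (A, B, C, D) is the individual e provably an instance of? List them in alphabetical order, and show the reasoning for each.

{A, D}

1. e : A?  L(e) = {D, ¬(∃r.⊤)} ∪ {¬A}
   clash {A, ¬A} at e — e ∈ A
2. e : B?  L(e) = {D, ¬(∃r.⊤)} ∪ {¬B}
   apply at e: ¬B⊑¬C; ¬(∃r.⊤)⊑¬C; ¬B⊑∀r.(∃r.A ⊔ ¬D)
   open: L(e) ⊇ {A, D, ¬B, ¬C, ∀r.(∃r.A ⊔ ¬D), …} — e ∉ B possible
3. e : C?  L(e) = {D, ¬(∃r.⊤)} ∪ {¬C}
   open: L(e) ⊇ {A, B, D, ¬C, ∀r.⊥} — e ∉ C possible
4. e : D?  L(e) = {D, ¬(∃r.⊤)} ∪ {¬D}
   clash {D, ¬D} at e — e ∈ D
5. Entailed for e: {A, D}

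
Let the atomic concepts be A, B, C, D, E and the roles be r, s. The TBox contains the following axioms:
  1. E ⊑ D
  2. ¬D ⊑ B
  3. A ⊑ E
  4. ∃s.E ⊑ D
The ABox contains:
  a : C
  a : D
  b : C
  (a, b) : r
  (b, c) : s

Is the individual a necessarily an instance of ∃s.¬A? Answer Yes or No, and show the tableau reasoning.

No

1. a : ∃s.¬A?  L(a) = {C, D} ∪ {∀s.A}
   open: L(a) ⊇ {C, D, ¬A, ∀s.A} — a ∉ ∃s.¬A possible
2. Hence a : ∃s.¬A: not entailed.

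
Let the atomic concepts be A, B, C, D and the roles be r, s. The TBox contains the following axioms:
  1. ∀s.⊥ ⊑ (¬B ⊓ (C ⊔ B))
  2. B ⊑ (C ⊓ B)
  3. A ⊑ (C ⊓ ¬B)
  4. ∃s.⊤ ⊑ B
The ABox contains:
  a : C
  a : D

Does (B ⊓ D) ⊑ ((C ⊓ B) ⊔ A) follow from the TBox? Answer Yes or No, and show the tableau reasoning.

Yes

1. (B ⊓ D) ⊑ ((C ⊓ B) ⊔ A)  ⇔  ((B ⊓ D) ⊓ ((¬C ⊔ ¬B) ⊓ ¬A)) unsat w.r.t. T
   all branches close; clash {B, ¬B} at x₀
2. Hence (B ⊓ D) ⊑ ((C ⊓ B) ⊔ A): entailed.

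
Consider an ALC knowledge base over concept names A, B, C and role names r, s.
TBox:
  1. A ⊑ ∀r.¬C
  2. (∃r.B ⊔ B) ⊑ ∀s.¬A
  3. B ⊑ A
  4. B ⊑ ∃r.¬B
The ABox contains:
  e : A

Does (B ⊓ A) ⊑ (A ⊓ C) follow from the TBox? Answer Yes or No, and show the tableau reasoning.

1. (B ⊓ A) ⊑ (A ⊓ C)  ⇔  ((B ⊓ A) ⊓ (¬A ⊔ ¬C)) unsat w.r.t. T
   apply at x₀: A⊑∀r.¬C; B⊑∃r.¬B
   open: L(x₀) ⊇ {A, B, ¬C, ∀r.¬C, ∀s.¬A, …} (+ ∃-successors)
2. Hence (B ⊓ A) ⊑ (A ⊓ C): not entailed.

No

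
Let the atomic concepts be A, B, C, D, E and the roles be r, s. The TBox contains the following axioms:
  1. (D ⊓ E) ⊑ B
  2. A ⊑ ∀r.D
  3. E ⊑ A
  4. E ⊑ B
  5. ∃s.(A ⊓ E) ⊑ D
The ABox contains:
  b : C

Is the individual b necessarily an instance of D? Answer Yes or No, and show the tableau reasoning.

1. b : D?  L(b) = {C} ∪ {¬D}
   open: L(b) ⊇ {C, ¬A, ¬D, ¬E, ∀s.(¬A ⊔ ¬E)} — b ∉ D possible
2. Hence b : D: not entailed.

No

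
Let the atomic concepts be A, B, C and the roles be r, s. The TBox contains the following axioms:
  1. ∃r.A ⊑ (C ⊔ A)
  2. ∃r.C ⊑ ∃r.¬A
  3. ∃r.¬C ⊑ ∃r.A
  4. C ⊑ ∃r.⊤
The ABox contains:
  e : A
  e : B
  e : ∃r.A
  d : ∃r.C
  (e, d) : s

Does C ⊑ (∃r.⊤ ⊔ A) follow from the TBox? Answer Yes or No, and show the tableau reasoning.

Yes

1. C ⊑ (∃r.⊤ ⊔ A)  ⇔  (C ⊓ (∀r.⊥ ⊓ ¬A)) unsat w.r.t. T
   all branches close; clash ⊥ at an ∃-successor
2. Hence C ⊑ (∃r.⊤ ⊔ A): entailed.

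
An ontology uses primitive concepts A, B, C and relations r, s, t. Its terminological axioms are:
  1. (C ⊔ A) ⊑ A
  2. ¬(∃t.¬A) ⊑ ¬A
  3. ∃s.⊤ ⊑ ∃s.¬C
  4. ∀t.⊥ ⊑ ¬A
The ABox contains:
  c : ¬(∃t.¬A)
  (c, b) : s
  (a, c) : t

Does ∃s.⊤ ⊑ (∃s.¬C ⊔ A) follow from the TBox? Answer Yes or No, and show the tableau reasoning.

1. ∃s.⊤ ⊑ (∃s.¬C ⊔ A)  ⇔  (∃s.⊤ ⊓ (∀s.C ⊓ ¬A)) unsat w.r.t. T
   all branches close; clash {A, ¬A} at x₀
2. Hence ∃s.⊤ ⊑ (∃s.¬C ⊔ A): entailed.

Yes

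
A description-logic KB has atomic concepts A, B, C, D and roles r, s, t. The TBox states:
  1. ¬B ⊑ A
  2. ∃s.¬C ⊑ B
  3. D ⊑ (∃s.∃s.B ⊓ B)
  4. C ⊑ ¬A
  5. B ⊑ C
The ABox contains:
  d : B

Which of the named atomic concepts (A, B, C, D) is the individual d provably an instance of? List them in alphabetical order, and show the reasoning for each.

1. d : A?  L(d) = {B} ∪ {¬A}
   apply at d: B⊑C
   open: L(d) ⊇ {B, C, ¬A, ¬D} — d ∉ A possible
2. d : B?  L(d) = {B} ∪ {¬B}
   clash {B, ¬B} at d — d ∈ B
3. d : C?  L(d) = {B} ∪ {¬C}
   clash {C, ¬C} at d — d ∈ C
4. d : D?  L(d) = {B} ∪ {¬D}
   apply at d: B⊑C
   open: L(d) ⊇ {B, C, ¬A, ¬D} — d ∉ D possible
5. Entailed for d: {B, C}

{B, C}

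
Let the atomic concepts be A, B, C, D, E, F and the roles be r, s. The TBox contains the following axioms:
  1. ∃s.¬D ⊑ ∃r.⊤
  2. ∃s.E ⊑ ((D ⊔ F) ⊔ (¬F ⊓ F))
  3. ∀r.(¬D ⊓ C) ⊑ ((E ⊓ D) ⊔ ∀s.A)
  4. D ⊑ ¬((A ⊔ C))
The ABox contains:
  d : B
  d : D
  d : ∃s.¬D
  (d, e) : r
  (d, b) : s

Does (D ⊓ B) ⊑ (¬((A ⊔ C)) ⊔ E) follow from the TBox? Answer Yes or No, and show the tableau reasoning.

Yes

1. (D ⊓ B) ⊑ (¬((A ⊔ C)) ⊔ E)  ⇔  ((D ⊓ B) ⊓ ((A ⊔ C) ⊓ ¬E)) unsat w.r.t. T
   all branches close; clash {C, ¬C} at x₀
2. Hence (D ⊓ B) ⊑ (¬((A ⊔ C)) ⊔ E): entailed.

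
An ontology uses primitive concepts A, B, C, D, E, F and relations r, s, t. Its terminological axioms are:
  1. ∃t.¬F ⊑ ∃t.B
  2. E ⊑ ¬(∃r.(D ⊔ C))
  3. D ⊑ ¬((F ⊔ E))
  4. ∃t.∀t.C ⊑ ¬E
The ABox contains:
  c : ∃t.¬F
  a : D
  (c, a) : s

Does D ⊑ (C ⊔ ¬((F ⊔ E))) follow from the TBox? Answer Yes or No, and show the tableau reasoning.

Yes

1. D ⊑ (C ⊔ ¬((F ⊔ E)))  ⇔  (D ⊓ (¬C ⊓ (F ⊔ E))) unsat w.r.t. T
   all branches close; clash {E, ¬E} at x₀
2. Hence D ⊑ (C ⊔ ¬((F ⊔ E))): entailed.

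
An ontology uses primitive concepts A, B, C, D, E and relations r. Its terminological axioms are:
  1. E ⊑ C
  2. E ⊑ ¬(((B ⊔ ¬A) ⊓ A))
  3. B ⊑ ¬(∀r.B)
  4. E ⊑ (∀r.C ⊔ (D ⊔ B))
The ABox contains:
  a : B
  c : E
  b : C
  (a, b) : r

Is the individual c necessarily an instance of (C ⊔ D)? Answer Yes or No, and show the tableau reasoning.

Yes

1. c : (C ⊔ D)?  L(c) = {E} ∪ {(¬C ⊓ ¬D)}
   clash {C, ¬C} at c — c ∈ (C ⊔ D)
2. Hence c : (C ⊔ D): entailed.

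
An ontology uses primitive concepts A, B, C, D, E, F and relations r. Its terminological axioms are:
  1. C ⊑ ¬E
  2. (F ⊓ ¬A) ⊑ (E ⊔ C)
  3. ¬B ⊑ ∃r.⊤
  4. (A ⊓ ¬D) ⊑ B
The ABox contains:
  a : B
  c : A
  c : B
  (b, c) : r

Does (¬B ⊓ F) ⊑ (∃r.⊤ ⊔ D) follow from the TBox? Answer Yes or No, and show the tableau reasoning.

Yes

1. (¬B ⊓ F) ⊑ (∃r.⊤ ⊔ D)  ⇔  ((¬B ⊓ F) ⊓ (∀r.⊥ ⊓ ¬D)) unsat w.r.t. T
   all branches close; clash {B, ¬B} at x₀
2. Hence (¬B ⊓ F) ⊑ (∃r.⊤ ⊔ D): entailed.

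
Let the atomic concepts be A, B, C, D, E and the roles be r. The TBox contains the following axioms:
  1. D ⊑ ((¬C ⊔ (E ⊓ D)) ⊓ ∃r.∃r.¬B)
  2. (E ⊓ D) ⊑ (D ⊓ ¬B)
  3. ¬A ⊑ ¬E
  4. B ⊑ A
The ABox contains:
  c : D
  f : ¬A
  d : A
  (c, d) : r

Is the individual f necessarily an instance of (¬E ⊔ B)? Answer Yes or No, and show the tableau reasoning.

1. f : (¬E ⊔ B)?  L(f) = {¬A} ∪ {(E ⊓ ¬B)}
   clash {E, ¬E} at f — f ∈ (¬E ⊔ B)
2. Hence f : (¬E ⊔ B): entailed.

Yes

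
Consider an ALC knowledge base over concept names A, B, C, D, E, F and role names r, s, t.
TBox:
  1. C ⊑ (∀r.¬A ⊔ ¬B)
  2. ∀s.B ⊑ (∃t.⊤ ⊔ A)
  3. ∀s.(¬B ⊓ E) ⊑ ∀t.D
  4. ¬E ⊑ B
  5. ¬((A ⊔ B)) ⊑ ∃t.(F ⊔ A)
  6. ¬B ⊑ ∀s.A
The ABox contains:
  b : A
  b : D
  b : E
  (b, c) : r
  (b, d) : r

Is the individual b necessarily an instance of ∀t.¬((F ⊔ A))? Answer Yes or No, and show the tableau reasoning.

No

1. b : ∀t.¬((F ⊔ A))?  L(b) = {A, D, E} ∪ {∃t.(F ⊔ A)}
   open: L(b) ⊇ {A, B, D, E, ¬C, …} (+ ∃-successors) — b ∉ ∀t.¬((F ⊔ A)) possible
2. Hence b : ∀t.¬((F ⊔ A)): not entailed.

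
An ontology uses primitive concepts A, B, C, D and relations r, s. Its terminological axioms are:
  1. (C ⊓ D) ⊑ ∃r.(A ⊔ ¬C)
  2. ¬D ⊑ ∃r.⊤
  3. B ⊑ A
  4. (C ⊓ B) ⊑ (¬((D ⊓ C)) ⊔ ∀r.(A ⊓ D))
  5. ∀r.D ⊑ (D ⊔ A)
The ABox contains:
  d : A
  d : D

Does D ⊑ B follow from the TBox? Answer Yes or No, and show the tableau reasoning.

1. D ⊑ B  ⇔  (D ⊓ ¬B) unsat w.r.t. T
   open: L(x₀) ⊇ {D, ¬B, ¬C, ∃r.¬D} (+ ∃-successors)
2. Hence D ⊑ B: not entailed.

No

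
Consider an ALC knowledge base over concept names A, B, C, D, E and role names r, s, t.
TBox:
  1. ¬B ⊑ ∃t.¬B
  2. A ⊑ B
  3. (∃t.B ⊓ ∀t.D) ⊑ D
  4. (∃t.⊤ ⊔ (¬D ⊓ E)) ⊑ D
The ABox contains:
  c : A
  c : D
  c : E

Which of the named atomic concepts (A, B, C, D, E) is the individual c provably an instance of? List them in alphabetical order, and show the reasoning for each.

{A, B, D, E}

1. c : A?  L(c) = {A, D, E} ∪ {¬A}
   clash {A, ¬A} at c — c ∈ A
2. c : B?  L(c) = {A, D, E} ∪ {¬B}
   clash {B, ¬B} at c — c ∈ B
3. c : C?  L(c) = {A, D, E} ∪ {¬C}
   apply at c: A⊑B
   open: L(c) ⊇ {A, B, D, E, ¬C} — c ∉ C possible
4. c : D?  L(c) = {A, D, E} ∪ {¬D}
   clash {D, ¬D} at c — c ∈ D
5. c : E?  L(c) = {A, D, E} ∪ {¬E}
   clash {E, ¬E} at c — c ∈ E
6. Entailed for c: {A, B, D, E}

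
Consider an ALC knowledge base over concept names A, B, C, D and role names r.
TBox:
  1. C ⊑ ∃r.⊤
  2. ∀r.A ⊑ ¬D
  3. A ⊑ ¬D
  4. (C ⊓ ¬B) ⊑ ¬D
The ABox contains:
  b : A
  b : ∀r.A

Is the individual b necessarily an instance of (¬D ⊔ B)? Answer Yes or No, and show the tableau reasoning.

Yes

1. b : (¬D ⊔ B)?  L(b) = {A, ∀r.A} ∪ {(D ⊓ ¬B)}
   clash {D, ¬D} at b — b ∈ (¬D ⊔ B)
2. Hence b : (¬D ⊔ B): entailed.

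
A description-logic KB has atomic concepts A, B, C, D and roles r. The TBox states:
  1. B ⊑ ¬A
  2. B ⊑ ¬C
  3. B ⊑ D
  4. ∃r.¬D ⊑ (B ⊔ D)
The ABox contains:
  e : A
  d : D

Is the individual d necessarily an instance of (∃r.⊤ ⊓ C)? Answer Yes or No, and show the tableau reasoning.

No

1. d : (∃r.⊤ ⊓ C)?  L(d) = {D} ∪ {(∀r.⊥ ⊔ ¬C)}
   open: L(d) ⊇ {D, ¬B, ∀r.D, ∀r.⊥} — d ∉ (∃r.⊤ ⊓ C) possible
2. Hence d : (∃r.⊤ ⊓ C): not entailed.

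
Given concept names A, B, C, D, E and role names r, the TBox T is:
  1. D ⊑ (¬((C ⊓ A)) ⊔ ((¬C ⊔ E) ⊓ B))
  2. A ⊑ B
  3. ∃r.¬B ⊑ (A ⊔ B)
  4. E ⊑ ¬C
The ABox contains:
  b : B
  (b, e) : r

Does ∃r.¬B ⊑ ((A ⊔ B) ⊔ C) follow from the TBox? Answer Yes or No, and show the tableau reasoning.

Yes

1. ∃r.¬B ⊑ ((A ⊔ B) ⊔ C)  ⇔  (∃r.¬B ⊓ ((¬A ⊓ ¬B) ⊓ ¬C)) unsat w.r.t. T
   all branches close; clash {B, ¬B} at x₀
2. Hence ∃r.¬B ⊑ ((A ⊔ B) ⊔ C): entailed.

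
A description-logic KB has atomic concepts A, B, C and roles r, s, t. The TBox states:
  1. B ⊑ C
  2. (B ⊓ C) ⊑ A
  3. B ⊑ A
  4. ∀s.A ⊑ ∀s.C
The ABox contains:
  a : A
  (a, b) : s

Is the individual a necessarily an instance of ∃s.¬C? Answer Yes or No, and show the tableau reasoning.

1. a : ∃s.¬C?  L(a) = {A} ∪ {∀s.C}
   open: L(a) ⊇ {A, ¬B, ∀s.C} — a ∉ ∃s.¬C possible
2. Hence a : ∃s.¬C: not entailed.

No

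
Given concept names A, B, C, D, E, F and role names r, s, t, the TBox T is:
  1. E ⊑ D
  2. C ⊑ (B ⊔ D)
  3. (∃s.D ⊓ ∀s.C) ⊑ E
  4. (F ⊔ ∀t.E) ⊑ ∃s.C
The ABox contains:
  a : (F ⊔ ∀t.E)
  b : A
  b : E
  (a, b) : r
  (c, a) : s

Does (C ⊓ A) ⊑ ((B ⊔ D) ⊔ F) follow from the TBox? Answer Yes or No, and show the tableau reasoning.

Yes

1. (C ⊓ A) ⊑ ((B ⊔ D) ⊔ F)  ⇔  ((C ⊓ A) ⊓ ((¬B ⊓ ¬D) ⊓ ¬F)) unsat w.r.t. T
   all branches close; clash {D, ¬D} at x₀
2. Hence (C ⊓ A) ⊑ ((B ⊔ D) ⊔ F): entailed.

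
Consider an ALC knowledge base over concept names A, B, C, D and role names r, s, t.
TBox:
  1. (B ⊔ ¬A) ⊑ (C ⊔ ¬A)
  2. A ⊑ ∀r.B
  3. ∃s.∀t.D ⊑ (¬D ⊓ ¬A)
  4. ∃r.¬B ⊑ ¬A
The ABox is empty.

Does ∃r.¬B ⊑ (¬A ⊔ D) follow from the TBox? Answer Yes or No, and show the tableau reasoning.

1. ∃r.¬B ⊑ (¬A ⊔ D)  ⇔  (∃r.¬B ⊓ (A ⊓ ¬D)) unsat w.r.t. T
   all branches close; clash {A, ¬A} at x₀
2. Hence ∃r.¬B ⊑ (¬A ⊔ D): entailed.

Yes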